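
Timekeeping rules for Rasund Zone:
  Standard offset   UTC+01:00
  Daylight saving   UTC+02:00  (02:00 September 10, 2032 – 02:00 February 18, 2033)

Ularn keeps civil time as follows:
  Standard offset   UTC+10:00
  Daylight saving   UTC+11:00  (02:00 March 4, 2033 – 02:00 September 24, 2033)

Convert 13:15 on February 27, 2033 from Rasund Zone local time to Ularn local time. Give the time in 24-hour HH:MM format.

February 27, 2033 is outside the daylight-saving period (10 September 2032 – 18 February 2033), so Rasund Zone is on standard time, UTC+01:00.
13:15 Rasund Zone − 1h = 12:15 UTC.
At the standard offset (UTC+10:00), 12:15 UTC + 10h = 22:15 Ularn standard time.
The standard-time date in Ularn, February 27, 2033, is outside the daylight-saving period (4 March – 24 September), so Ularn is on standard time, UTC+10:00.
12:15 UTC + 10h = 22:15 Ularn.

22:15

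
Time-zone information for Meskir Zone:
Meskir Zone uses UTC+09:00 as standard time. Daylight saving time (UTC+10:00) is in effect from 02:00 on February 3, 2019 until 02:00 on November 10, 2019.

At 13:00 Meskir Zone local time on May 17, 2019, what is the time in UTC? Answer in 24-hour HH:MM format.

03:00

May 17, 2019 lies within the daylight-saving period (3 February – 10 November), so Meskir Zone is on daylight time, UTC+10:00.
13:00 local − 10h = 03:00 UTC.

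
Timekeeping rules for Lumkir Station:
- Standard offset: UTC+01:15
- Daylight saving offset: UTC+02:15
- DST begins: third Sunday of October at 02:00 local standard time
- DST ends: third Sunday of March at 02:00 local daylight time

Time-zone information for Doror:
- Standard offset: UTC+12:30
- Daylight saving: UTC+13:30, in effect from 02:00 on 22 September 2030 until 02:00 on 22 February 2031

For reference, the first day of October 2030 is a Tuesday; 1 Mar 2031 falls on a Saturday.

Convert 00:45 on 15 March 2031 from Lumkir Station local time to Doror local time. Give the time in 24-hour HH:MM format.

11:00

1 October 2030 is a Tuesday, so the first Sunday is October 6 and the third is October 20.
1 March 2031 is a Saturday, so the first Sunday is March 2 and the third is March 16.
15 March 2031 lies within the daylight-saving period (20 October 2030 – 16 March 2031), so Lumkir Station is on daylight time, UTC+02:15.
00:45 Lumkir Station − 2h15m = 22:30 UTC (rolling into the previous day, 14 March 2031).
At the standard offset (UTC+12:30), 22:30 UTC + 12h30m = 11:00 Doror standard time (rolling into the next day, 15 March 2031).
The standard-time date in Doror, 15 March 2031, is outside the daylight-saving period (22 September 2030 – 22 February 2031), so Doror is on standard time, UTC+12:30.
22:30 UTC + 12h30m = 11:00 Doror (rolling into the next day, 15 March 2031).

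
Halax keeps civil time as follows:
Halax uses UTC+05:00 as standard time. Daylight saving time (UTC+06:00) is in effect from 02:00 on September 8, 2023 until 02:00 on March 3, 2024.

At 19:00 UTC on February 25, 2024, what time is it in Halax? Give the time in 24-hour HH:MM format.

01:00

At the standard offset (UTC+05:00), 19:00 UTC + 5h = 00:00 Halax standard time (rolling into the next day, 26 February 2024).
The standard-time date in Halax, February 26, 2024, lies within the daylight-saving period (8 September 2023 – 3 March 2024), so Halax is on daylight time, UTC+06:00.
19:00 UTC + 6h = 01:00 local (rolling into the next day, 26 February 2024).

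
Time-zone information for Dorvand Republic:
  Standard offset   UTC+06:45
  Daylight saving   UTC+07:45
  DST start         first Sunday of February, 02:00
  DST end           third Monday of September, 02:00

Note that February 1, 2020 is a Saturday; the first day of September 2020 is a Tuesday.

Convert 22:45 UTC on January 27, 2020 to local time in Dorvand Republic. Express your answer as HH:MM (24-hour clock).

1 February 2020 is a Saturday, so the first Sunday is February 2.
1 September 2020 is a Tuesday, so the first Monday is September 7 and the third is September 21.
At the standard offset (UTC+06:45), 22:45 UTC + 6h45m = 05:30 Dorvand Republic standard time (rolling into the next day, 28 January 2020).
Daylight saving runs 2 February – 21 September; the standard-time date in Dorvand Republic, January 28, 2020, is outside that window, so Dorvand Republic is on standard time at UTC+06:45.
22:45 UTC + 6h45m = 05:30 local (rolling into the next day, 28 January 2020).

05:30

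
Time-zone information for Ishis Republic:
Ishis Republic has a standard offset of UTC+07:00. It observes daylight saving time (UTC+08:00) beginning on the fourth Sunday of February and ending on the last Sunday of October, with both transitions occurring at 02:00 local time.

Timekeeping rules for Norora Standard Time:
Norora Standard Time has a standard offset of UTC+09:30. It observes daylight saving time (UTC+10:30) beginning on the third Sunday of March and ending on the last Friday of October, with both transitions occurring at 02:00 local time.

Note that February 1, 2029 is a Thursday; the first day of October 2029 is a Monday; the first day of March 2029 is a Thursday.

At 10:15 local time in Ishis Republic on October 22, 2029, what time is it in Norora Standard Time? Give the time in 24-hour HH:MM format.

12:45

1 February 2029 is a Thursday, so the first Sunday is February 4 and the fourth is February 25.
1 October 2029 is a Monday, so Sundays fall on 7, 14, 21, 28; the last is October 28.
October 22, 2029 lies within the daylight-saving period (25 February – 28 October), so Ishis Republic is on daylight time, UTC+08:00.
10:15 Ishis Republic − 8h = 02:15 UTC.
1 March 2029 is a Thursday, so the first Sunday is March 4 and the third is March 18.
1 October 2029 is a Monday, so Fridays fall on 5, 12, 19, 26; the last is October 26.
At the standard offset (UTC+09:30), 02:15 UTC + 9h30m = 11:45 Norora Standard Time standard time.
The standard-time date in Norora Standard Time, October 22, 2029, lies within the daylight-saving period (18 March – 26 October), so Norora Standard Time is on daylight time, UTC+10:30.
02:15 UTC + 10h30m = 12:45 Norora Standard Time.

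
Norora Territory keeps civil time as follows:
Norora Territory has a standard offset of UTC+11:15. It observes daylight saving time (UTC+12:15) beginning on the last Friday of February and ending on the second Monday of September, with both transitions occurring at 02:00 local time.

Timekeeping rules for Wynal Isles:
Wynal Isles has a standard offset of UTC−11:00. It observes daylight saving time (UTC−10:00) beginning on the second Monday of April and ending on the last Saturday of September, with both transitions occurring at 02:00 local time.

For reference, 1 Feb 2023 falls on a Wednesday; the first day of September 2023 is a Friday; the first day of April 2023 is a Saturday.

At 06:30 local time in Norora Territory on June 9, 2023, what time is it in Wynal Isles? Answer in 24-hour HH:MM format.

1 February 2023 is a Wednesday, so Fridays fall on 3, 10, 17, 24; the last is February 24.
1 September 2023 is a Friday, so the first Monday is September 4 and the second is September 11.
June 9, 2023 lies within the daylight-saving period (24 February – 11 September), so Norora Territory is on daylight time, UTC+12:15.
06:30 Norora Territory − 12h15m = 18:15 UTC (rolling into the previous day, 8 June 2023).
1 April 2023 is a Saturday, so the first Monday is April 3 and the second is April 10.
1 September 2023 is a Friday, so Saturdays fall on 2, 9, 16, 23, 30; the last is September 30.
At the standard offset (UTC−11:00), 18:15 UTC − 11h = 07:15 Wynal Isles standard time.
The standard-time date in Wynal Isles, June 8, 2023, falls between 10 April and 30 September, so daylight saving is in effect and Wynal Isles is at UTC−10:00.
18:15 UTC − 10h = 08:15 Wynal Isles.

08:15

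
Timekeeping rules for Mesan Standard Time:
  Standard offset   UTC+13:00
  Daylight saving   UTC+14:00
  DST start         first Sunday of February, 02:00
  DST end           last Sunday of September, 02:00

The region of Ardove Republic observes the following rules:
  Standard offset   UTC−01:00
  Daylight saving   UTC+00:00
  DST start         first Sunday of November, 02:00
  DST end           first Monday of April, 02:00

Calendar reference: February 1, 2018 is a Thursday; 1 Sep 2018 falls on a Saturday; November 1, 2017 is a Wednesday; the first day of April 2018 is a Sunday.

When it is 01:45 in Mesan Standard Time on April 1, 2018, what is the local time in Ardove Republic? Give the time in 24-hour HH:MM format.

1 February 2018 is a Thursday, so the first Sunday is February 4.
1 September 2018 is a Saturday, so Sundays fall on 2, 9, 16, 23, 30; the last is September 30.
Daylight saving runs 4 February – 30 September; April 1, 2018 is inside that window, so Mesan Standard Time is at UTC+14:00.
01:45 Mesan Standard Time − 14h = 11:45 UTC (rolling into the previous day, 31 March 2018).
1 November 2017 is a Wednesday, so the first Sunday is November 5.
1 April 2018 is a Sunday, so the first Monday is April 2.
At the standard offset (UTC−01:00), 11:45 UTC − 1h = 10:45 Ardove Republic standard time.
The standard-time date in Ardove Republic, March 31, 2018, lies within the daylight-saving period (5 November 2017 – 2 April 2018), so Ardove Republic is on daylight time, UTC+00:00.
11:45 UTC + 0h = 11:45 Ardove Republic.

11:45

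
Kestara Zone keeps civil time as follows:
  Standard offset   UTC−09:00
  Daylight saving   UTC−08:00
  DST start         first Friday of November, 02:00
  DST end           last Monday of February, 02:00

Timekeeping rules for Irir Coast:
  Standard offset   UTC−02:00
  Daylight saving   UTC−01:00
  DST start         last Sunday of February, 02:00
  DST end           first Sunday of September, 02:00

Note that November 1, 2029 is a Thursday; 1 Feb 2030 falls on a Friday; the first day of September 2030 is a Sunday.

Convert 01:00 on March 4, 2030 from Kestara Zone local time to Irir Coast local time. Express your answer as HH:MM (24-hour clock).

09:00

1 November 2029 is a Thursday, so the first Friday is November 2.
1 February 2030 is a Friday, so Mondays fall on 4, 11, 18, 25; the last is February 25.
Daylight saving runs 2 November 2029 – 25 February 2030; March 4, 2030 is outside that window, so Kestara Zone is on standard time at UTC−09:00.
01:00 Kestara Zone + 9h = 10:00 UTC.
1 February 2030 is a Friday, so Sundays fall on 3, 10, 17, 24; the last is February 24.
1 September 2030 is a Sunday, so the first Sunday is September 1.
At the standard offset (UTC−02:00), 10:00 UTC − 2h = 08:00 Irir Coast standard time.
The standard-time date in Irir Coast, March 4, 2030, lies within the daylight-saving period (24 February – 1 September), so Irir Coast is on daylight time, UTC−01:00.
10:00 UTC − 1h = 09:00 Irir Coast.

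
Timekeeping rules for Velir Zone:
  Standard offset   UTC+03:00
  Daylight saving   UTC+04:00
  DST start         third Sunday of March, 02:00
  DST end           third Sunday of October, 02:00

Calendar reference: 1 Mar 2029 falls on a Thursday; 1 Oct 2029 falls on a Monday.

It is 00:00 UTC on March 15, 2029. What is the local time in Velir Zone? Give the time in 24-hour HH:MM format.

03:00

1 March 2029 is a Thursday, so the first Sunday is March 4 and the third is March 18.
1 October 2029 is a Monday, so the first Sunday is October 7 and the third is October 21.
At the standard offset (UTC+03:00), 00:00 UTC + 3h = 03:00 Velir Zone standard time.
Daylight saving runs 18 March – 21 October; the standard-time date in Velir Zone, March 15, 2029, is outside that window, so Velir Zone is on standard time at UTC+03:00.
00:00 UTC + 3h = 03:00 local.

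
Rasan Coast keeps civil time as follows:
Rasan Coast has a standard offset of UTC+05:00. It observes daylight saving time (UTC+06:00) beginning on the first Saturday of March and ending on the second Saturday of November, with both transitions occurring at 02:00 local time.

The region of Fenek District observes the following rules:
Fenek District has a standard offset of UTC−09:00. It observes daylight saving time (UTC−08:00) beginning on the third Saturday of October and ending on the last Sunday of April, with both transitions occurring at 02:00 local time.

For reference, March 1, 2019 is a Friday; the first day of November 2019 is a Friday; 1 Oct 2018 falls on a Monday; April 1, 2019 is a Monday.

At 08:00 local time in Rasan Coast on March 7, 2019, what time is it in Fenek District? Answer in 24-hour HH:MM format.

1 March 2019 is a Friday, so the first Saturday is March 2.
1 November 2019 is a Friday, so the first Saturday is November 2 and the second is November 9.
Daylight saving runs 2 March – 9 November; March 7, 2019 is inside that window, so Rasan Coast is at UTC+06:00.
08:00 Rasan Coast − 6h = 02:00 UTC.
1 October 2018 is a Monday, so the first Saturday is October 6 and the third is October 20.
1 April 2019 is a Monday, so Sundays fall on 7, 14, 21, 28; the last is April 28.
At the standard offset (UTC−09:00), 02:00 UTC − 9h = 17:00 Fenek District standard time (rolling into the previous day, 6 March 2019).
The standard-time date in Fenek District, March 6, 2019, lies within the daylight-saving period (20 October 2018 – 28 April 2019), so Fenek District is on daylight time, UTC−08:00.
02:00 UTC − 8h = 18:00 Fenek District (rolling into the previous day, 6 March 2019).

18:00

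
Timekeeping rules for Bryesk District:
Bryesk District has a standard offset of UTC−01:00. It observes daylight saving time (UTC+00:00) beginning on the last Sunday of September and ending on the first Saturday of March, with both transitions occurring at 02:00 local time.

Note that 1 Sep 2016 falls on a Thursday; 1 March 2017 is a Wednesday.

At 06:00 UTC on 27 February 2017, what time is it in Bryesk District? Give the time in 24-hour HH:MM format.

1 September 2016 is a Thursday, so Sundays fall on 4, 11, 18, 25; the last is September 25.
1 March 2017 is a Wednesday, so the first Saturday is March 4.
At the standard offset (UTC−01:00), 06:00 UTC − 1h = 05:00 Bryesk District standard time.
The standard-time date in Bryesk District, 27 February 2017, falls between 25 September 2016 and 4 March 2017, so daylight saving is in effect and Bryesk District is at UTC+00:00.
06:00 UTC + 0h = 06:00 local.

06:00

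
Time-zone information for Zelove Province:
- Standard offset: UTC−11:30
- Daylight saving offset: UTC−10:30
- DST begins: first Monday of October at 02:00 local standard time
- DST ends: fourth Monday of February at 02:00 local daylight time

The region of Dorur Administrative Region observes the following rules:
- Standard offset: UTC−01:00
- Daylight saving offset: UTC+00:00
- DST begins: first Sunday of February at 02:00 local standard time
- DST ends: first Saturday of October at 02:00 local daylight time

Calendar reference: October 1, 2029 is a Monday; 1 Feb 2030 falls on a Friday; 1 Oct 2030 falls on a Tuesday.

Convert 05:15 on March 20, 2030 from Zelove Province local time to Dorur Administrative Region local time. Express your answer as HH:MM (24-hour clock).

16:45

1 October 2029 is a Monday, so the first Monday is October 1.
1 February 2030 is a Friday, so the first Monday is February 4 and the fourth is February 25.
March 20, 2030 is outside the daylight-saving period (1 October 2029 – 25 February 2030), so Zelove Province is on standard time, UTC−11:30.
05:15 Zelove Province + 11h30m = 16:45 UTC.
1 February 2030 is a Friday, so the first Sunday is February 3.
1 October 2030 is a Tuesday, so the first Saturday is October 5.
At the standard offset (UTC−01:00), 16:45 UTC − 1h = 15:45 Dorur Administrative Region standard time.
Daylight saving runs 3 February – 5 October; the standard-time date in Dorur Administrative Region, March 20, 2030, is inside that window, so Dorur Administrative Region is at UTC+00:00.
16:45 UTC + 0h = 16:45 Dorur Administrative Region.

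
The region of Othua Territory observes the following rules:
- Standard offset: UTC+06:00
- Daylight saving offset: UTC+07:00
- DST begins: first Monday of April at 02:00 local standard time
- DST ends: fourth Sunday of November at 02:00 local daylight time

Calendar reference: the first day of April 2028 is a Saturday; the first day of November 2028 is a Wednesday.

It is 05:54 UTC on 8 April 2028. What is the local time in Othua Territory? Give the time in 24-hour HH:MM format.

12:54

1 April 2028 is a Saturday, so the first Monday is April 3.
1 November 2028 is a Wednesday, so the first Sunday is November 5 and the fourth is November 26.
At the standard offset (UTC+06:00), 05:54 UTC + 6h = 11:54 Othua Territory standard time.
The standard-time date in Othua Territory, 8 April 2028, lies within the daylight-saving period (3 April – 26 November), so Othua Territory is on daylight time, UTC+07:00.
05:54 UTC + 7h = 12:54 local.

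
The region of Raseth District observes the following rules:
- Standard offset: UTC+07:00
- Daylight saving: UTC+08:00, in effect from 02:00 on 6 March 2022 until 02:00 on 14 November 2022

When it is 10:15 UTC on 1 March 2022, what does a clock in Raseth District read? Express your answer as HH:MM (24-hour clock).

17:15

At the standard offset (UTC+07:00), 10:15 UTC + 7h = 17:15 Raseth District standard time.
Daylight saving runs 6 March – 14 November; the standard-time date in Raseth District, 1 March 2022, is outside that window, so Raseth District is on standard time at UTC+07:00.
10:15 UTC + 7h = 17:15 local.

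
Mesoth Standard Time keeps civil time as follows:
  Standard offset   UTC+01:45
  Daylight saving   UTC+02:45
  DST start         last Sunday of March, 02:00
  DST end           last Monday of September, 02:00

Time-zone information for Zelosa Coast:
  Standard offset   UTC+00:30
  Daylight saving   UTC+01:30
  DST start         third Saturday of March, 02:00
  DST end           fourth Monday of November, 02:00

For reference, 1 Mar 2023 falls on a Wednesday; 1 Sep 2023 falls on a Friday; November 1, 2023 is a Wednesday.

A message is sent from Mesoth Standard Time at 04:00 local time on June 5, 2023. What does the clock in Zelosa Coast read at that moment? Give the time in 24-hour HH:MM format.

02:45

1 March 2023 is a Wednesday, so Sundays fall on 5, 12, 19, 26; the last is March 26.
1 September 2023 is a Friday, so Mondays fall on 4, 11, 18, 25; the last is September 25.
June 5, 2023 lies within the daylight-saving period (26 March – 25 September), so Mesoth Standard Time is on daylight time, UTC+02:45.
04:00 Mesoth Standard Time − 2h45m = 01:15 UTC.
1 March 2023 is a Wednesday, so the first Saturday is March 4 and the third is March 18.
1 November 2023 is a Wednesday, so the first Monday is November 6 and the fourth is November 27.
At the standard offset (UTC+00:30), 01:15 UTC + 0h30m = 01:45 Zelosa Coast standard time.
The standard-time date in Zelosa Coast, June 5, 2023, falls between 18 March and 27 November, so daylight saving is in effect and Zelosa Coast is at UTC+01:30.
01:15 UTC + 1h30m = 02:45 Zelosa Coast.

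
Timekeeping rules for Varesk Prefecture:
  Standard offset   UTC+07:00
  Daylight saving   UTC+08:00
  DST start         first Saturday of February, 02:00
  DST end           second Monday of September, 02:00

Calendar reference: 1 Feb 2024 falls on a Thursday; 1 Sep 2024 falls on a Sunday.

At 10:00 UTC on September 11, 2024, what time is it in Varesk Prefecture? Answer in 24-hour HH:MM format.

17:00

1 February 2024 is a Thursday, so the first Saturday is February 3.
1 September 2024 is a Sunday, so the first Monday is September 2 and the second is September 9.
At the standard offset (UTC+07:00), 10:00 UTC + 7h = 17:00 Varesk Prefecture standard time.
The standard-time date in Varesk Prefecture, September 11, 2024, is outside the daylight-saving period (3 February – 9 September), so Varesk Prefecture is on standard time, UTC+07:00.
10:00 UTC + 7h = 17:00 local.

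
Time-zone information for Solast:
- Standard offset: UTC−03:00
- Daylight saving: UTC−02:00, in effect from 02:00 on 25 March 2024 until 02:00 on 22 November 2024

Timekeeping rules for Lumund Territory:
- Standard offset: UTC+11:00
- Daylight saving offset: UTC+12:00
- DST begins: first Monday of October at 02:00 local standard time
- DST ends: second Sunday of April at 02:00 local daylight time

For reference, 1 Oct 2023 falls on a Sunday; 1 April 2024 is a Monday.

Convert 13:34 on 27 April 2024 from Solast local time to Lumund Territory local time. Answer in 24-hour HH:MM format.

02:34

27 April 2024 falls between 25 March and 22 November, so daylight saving is in effect and Solast is at UTC−02:00.
13:34 Solast + 2h = 15:34 UTC.
1 October 2023 is a Sunday, so the first Monday is October 2.
1 April 2024 is a Monday, so the first Sunday is April 7 and the second is April 14.
At the standard offset (UTC+11:00), 15:34 UTC + 11h = 02:34 Lumund Territory standard time (rolling into the next day, 28 April 2024).
Daylight saving runs 2 October 2023 – 14 April 2024; the standard-time date in Lumund Territory, 28 April 2024, is outside that window, so Lumund Territory is on standard time at UTC+11:00.
15:34 UTC + 11h = 02:34 Lumund Territory (rolling into the next day, 28 April 2024).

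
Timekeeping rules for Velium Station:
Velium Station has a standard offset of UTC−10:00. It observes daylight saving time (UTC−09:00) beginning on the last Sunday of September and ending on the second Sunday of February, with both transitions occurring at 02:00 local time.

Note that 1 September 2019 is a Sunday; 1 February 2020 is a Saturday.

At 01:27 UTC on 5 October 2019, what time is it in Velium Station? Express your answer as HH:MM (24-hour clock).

1 September 2019 is a Sunday, so Sundays fall on 1, 8, 15, 22, 29; the last is September 29.
1 February 2020 is a Saturday, so the first Sunday is February 2 and the second is February 9.
At the standard offset (UTC−10:00), 01:27 UTC − 10h = 15:27 Velium Station standard time (rolling into the previous day, 4 October 2019).
Daylight saving runs 29 September 2019 – 9 February 2020; the standard-time date in Velium Station, 4 October 2019, is inside that window, so Velium Station is at UTC−09:00.
01:27 UTC − 9h = 16:27 local (rolling into the previous day, 4 October 2019).

16:27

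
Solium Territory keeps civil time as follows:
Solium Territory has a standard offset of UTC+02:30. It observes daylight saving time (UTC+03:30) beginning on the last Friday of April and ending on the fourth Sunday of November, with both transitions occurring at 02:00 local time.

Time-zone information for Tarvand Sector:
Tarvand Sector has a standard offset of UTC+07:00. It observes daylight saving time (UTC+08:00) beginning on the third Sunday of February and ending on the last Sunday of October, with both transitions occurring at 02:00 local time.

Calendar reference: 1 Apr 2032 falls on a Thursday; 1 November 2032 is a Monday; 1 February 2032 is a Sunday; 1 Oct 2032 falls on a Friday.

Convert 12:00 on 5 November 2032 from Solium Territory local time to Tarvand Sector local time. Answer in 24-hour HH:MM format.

15:30

1 April 2032 is a Thursday, so Fridays fall on 2, 9, 16, 23, 30; the last is April 30.
1 November 2032 is a Monday, so the first Sunday is November 7 and the fourth is November 28.
Daylight saving runs 30 April – 28 November; 5 November 2032 is inside that window, so Solium Territory is at UTC+03:30.
12:00 Solium Territory − 3h30m = 08:30 UTC.
1 February 2032 is a Sunday, so the first Sunday is February 1 and the third is February 15.
1 October 2032 is a Friday, so Sundays fall on 3, 10, 17, 24, 31; the last is October 31.
At the standard offset (UTC+07:00), 08:30 UTC + 7h = 15:30 Tarvand Sector standard time.
The standard-time date in Tarvand Sector, 5 November 2032, is outside the daylight-saving period (15 February – 31 October), so Tarvand Sector is on standard time, UTC+07:00.
08:30 UTC + 7h = 15:30 Tarvand Sector.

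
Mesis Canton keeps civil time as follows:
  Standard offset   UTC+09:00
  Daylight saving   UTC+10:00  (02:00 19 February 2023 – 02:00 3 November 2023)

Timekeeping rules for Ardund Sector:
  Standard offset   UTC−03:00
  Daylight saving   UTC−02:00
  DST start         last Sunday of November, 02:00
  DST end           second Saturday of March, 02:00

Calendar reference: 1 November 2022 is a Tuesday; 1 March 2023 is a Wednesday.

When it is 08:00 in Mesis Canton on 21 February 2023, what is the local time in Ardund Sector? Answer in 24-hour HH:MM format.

Daylight saving runs 19 February – 3 November; 21 February 2023 is inside that window, so Mesis Canton is at UTC+10:00.
08:00 Mesis Canton − 10h = 22:00 UTC (rolling into the previous day, 20 February 2023).
1 November 2022 is a Tuesday, so Sundays fall on 6, 13, 20, 27; the last is November 27.
1 March 2023 is a Wednesday, so the first Saturday is March 4 and the second is March 11.
At the standard offset (UTC−03:00), 22:00 UTC − 3h = 19:00 Ardund Sector standard time.
The standard-time date in Ardund Sector, 20 February 2023, lies within the daylight-saving period (27 November 2022 – 11 March 2023), so Ardund Sector is on daylight time, UTC−02:00.
22:00 UTC − 2h = 20:00 Ardund Sector.

20:00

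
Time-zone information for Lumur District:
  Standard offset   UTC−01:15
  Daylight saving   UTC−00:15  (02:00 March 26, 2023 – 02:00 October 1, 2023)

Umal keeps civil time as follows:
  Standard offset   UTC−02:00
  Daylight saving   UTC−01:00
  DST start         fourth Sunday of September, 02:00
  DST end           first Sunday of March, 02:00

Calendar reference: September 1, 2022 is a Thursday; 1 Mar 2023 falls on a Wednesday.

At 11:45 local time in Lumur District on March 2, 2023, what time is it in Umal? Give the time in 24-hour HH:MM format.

12:00

Daylight saving runs 26 March – 1 October; March 2, 2023 is outside that window, so Lumur District is on standard time at UTC−01:15.
11:45 Lumur District + 1h15m = 13:00 UTC.
1 September 2022 is a Thursday, so the first Sunday is September 4 and the fourth is September 25.
1 March 2023 is a Wednesday, so the first Sunday is March 5.
At the standard offset (UTC−02:00), 13:00 UTC − 2h = 11:00 Umal standard time.
Daylight saving runs 25 September 2022 – 5 March 2023; the standard-time date in Umal, March 2, 2023, is inside that window, so Umal is at UTC−01:00.
13:00 UTC − 1h = 12:00 Umal.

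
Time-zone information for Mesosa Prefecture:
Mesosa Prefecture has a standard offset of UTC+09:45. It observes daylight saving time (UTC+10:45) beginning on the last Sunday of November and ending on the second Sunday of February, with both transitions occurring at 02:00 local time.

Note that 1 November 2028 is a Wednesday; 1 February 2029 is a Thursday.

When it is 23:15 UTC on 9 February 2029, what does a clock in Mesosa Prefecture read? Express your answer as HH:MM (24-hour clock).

10:00

1 November 2028 is a Wednesday, so Sundays fall on 5, 12, 19, 26; the last is November 26.
1 February 2029 is a Thursday, so the first Sunday is February 4 and the second is February 11.
At the standard offset (UTC+09:45), 23:15 UTC + 9h45m = 09:00 Mesosa Prefecture standard time (rolling into the next day, 10 February 2029).
Daylight saving runs 26 November 2028 – 11 February 2029; the standard-time date in Mesosa Prefecture, 10 February 2029, is inside that window, so Mesosa Prefecture is at UTC+10:45.
23:15 UTC + 10h45m = 10:00 local (rolling into the next day, 10 February 2029).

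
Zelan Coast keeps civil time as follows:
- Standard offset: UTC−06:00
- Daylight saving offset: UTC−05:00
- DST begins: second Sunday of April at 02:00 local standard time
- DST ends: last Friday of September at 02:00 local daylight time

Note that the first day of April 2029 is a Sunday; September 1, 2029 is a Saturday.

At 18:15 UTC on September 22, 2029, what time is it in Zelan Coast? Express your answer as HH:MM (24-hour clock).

13:15

1 April 2029 is a Sunday, so the first Sunday is April 1 and the second is April 8.
1 September 2029 is a Saturday, so Fridays fall on 7, 14, 21, 28; the last is September 28.
At the standard offset (UTC−06:00), 18:15 UTC − 6h = 12:15 Zelan Coast standard time.
The standard-time date in Zelan Coast, September 22, 2029, lies within the daylight-saving period (8 April – 28 September), so Zelan Coast is on daylight time, UTC−05:00.
18:15 UTC − 5h = 13:15 local.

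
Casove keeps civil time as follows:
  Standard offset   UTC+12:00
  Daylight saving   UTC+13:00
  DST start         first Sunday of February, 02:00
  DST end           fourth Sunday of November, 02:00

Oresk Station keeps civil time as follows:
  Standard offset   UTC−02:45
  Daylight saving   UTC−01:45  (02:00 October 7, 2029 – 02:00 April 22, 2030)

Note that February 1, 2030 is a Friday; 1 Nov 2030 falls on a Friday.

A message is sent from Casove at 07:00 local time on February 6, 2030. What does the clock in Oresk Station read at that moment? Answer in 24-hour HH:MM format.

16:15

1 February 2030 is a Friday, so the first Sunday is February 3.
1 November 2030 is a Friday, so the first Sunday is November 3 and the fourth is November 24.
Daylight saving runs 3 February – 24 November; February 6, 2030 is inside that window, so Casove is at UTC+13:00.
07:00 Casove − 13h = 18:00 UTC (rolling into the previous day, 5 February 2030).
At the standard offset (UTC−02:45), 18:00 UTC − 2h45m = 15:15 Oresk Station standard time.
The standard-time date in Oresk Station, February 5, 2030, lies within the daylight-saving period (7 October 2029 – 22 April 2030), so Oresk Station is on daylight time, UTC−01:45.
18:00 UTC − 1h45m = 16:15 Oresk Station.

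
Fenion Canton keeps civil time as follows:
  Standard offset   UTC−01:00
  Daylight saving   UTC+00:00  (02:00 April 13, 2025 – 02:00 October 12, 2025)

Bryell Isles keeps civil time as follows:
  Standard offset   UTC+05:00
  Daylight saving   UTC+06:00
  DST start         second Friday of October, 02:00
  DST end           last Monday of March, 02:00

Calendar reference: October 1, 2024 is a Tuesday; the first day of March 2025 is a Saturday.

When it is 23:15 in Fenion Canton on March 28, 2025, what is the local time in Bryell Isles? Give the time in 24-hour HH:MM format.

March 28, 2025 does not fall between 13 April and 12 October, so daylight saving is not in effect and Fenion Canton is at UTC−01:00.
23:15 Fenion Canton + 1h = 00:15 UTC (rolling into the next day, 29 March 2025).
1 October 2024 is a Tuesday, so the first Friday is October 4 and the second is October 11.
1 March 2025 is a Saturday, so Mondays fall on 3, 10, 17, 24, 31; the last is March 31.
At the standard offset (UTC+05:00), 00:15 UTC + 5h = 05:15 Bryell Isles standard time.
The standard-time date in Bryell Isles, March 29, 2025, lies within the daylight-saving period (11 October 2024 – 31 March 2025), so Bryell Isles is on daylight time, UTC+06:00.
00:15 UTC + 6h = 06:15 Bryell Isles.

06:15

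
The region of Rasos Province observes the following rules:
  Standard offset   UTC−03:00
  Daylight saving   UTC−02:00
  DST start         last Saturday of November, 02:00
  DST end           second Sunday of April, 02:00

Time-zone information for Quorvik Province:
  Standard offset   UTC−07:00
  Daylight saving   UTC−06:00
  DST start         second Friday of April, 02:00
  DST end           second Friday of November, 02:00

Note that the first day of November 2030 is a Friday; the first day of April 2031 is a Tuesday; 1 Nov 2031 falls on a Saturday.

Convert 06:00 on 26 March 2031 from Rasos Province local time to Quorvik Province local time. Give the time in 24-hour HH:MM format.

01:00

1 November 2030 is a Friday, so Saturdays fall on 2, 9, 16, 23, 30; the last is November 30.
1 April 2031 is a Tuesday, so the first Sunday is April 6 and the second is April 13.
Daylight saving runs 30 November 2030 – 13 April 2031; 26 March 2031 is inside that window, so Rasos Province is at UTC−02:00.
06:00 Rasos Province + 2h = 08:00 UTC.
1 April 2031 is a Tuesday, so the first Friday is April 4 and the second is April 11.
1 November 2031 is a Saturday, so the first Friday is November 7 and the second is November 14.
At the standard offset (UTC−07:00), 08:00 UTC − 7h = 01:00 Quorvik Province standard time.
Daylight saving runs 11 April – 14 November; the standard-time date in Quorvik Province, 26 March 2031, is outside that window, so Quorvik Province is on standard time at UTC−07:00.
08:00 UTC − 7h = 01:00 Quorvik Province.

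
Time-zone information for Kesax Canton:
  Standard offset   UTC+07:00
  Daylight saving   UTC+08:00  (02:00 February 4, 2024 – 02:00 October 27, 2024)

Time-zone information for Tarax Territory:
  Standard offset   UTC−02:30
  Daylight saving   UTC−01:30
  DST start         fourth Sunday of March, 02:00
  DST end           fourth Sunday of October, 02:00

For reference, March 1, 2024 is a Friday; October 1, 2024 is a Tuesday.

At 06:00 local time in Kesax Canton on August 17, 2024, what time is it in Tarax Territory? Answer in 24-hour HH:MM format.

Daylight saving runs 4 February – 27 October; August 17, 2024 is inside that window, so Kesax Canton is at UTC+08:00.
06:00 Kesax Canton − 8h = 22:00 UTC (rolling into the previous day, 16 August 2024).
1 March 2024 is a Friday, so the first Sunday is March 3 and the fourth is March 24.
1 October 2024 is a Tuesday, so the first Sunday is October 6 and the fourth is October 27.
At the standard offset (UTC−02:30), 22:00 UTC − 2h30m = 19:30 Tarax Territory standard time.
The standard-time date in Tarax Territory, August 16, 2024, falls between 24 March and 27 October, so daylight saving is in effect and Tarax Territory is at UTC−01:30.
22:00 UTC − 1h30m = 20:30 Tarax Territory.

20:30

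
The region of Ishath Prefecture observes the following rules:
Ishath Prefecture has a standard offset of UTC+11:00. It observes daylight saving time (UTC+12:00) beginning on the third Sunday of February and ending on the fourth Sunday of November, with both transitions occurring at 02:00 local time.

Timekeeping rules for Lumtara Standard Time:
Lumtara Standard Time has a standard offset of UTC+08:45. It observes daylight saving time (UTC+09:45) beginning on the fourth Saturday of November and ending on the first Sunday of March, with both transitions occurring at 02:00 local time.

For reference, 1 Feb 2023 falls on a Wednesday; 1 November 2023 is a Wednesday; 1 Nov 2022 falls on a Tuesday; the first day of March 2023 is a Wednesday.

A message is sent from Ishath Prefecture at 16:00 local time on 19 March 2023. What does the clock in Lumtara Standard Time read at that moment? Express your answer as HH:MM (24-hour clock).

1 February 2023 is a Wednesday, so the first Sunday is February 5 and the third is February 19.
1 November 2023 is a Wednesday, so the first Sunday is November 5 and the fourth is November 26.
19 March 2023 falls between 19 February and 26 November, so daylight saving is in effect and Ishath Prefecture is at UTC+12:00.
16:00 Ishath Prefecture − 12h = 04:00 UTC.
1 November 2022 is a Tuesday, so the first Saturday is November 5 and the fourth is November 26.
1 March 2023 is a Wednesday, so the first Sunday is March 5.
At the standard offset (UTC+08:45), 04:00 UTC + 8h45m = 12:45 Lumtara Standard Time standard time.
The standard-time date in Lumtara Standard Time, 19 March 2023, is outside the daylight-saving period (26 November 2022 – 5 March 2023), so Lumtara Standard Time is on standard time, UTC+08:45.
04:00 UTC + 8h45m = 12:45 Lumtara Standard Time.

12:45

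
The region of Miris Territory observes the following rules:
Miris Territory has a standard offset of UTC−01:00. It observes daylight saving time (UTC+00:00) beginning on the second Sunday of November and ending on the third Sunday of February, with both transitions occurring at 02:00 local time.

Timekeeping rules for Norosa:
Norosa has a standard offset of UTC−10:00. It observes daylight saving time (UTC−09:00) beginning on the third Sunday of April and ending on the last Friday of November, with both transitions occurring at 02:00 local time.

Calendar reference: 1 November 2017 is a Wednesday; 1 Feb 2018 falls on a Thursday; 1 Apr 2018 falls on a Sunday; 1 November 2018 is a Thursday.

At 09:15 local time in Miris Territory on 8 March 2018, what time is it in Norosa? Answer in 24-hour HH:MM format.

00:15

1 November 2017 is a Wednesday, so the first Sunday is November 5 and the second is November 12.
1 February 2018 is a Thursday, so the first Sunday is February 4 and the third is February 18.
8 March 2018 does not fall between 12 November 2017 and 18 February 2018, so daylight saving is not in effect and Miris Territory is at UTC−01:00.
09:15 Miris Territory + 1h = 10:15 UTC.
1 April 2018 is a Sunday, so the first Sunday is April 1 and the third is April 15.
1 November 2018 is a Thursday, so Fridays fall on 2, 9, 16, 23, 30; the last is November 30.
At the standard offset (UTC−10:00), 10:15 UTC − 10h = 00:15 Norosa standard time.
Daylight saving runs 15 April – 30 November; the standard-time date in Norosa, 8 March 2018, is outside that window, so Norosa is on standard time at UTC−10:00.
10:15 UTC − 10h = 00:15 Norosa.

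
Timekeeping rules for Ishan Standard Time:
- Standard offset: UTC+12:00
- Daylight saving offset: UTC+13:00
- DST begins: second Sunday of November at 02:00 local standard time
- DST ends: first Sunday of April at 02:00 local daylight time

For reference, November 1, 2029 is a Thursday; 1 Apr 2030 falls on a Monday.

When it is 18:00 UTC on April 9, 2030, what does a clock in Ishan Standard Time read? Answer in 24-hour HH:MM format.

1 November 2029 is a Thursday, so the first Sunday is November 4 and the second is November 11.
1 April 2030 is a Monday, so the first Sunday is April 7.
At the standard offset (UTC+12:00), 18:00 UTC + 12h = 06:00 Ishan Standard Time standard time (rolling into the next day, 10 April 2030).
The standard-time date in Ishan Standard Time, April 10, 2030, does not fall between 11 November 2029 and 7 April 2030, so daylight saving is not in effect and Ishan Standard Time is at UTC+12:00.
18:00 UTC + 12h = 06:00 local (rolling into the next day, 10 April 2030).

06:00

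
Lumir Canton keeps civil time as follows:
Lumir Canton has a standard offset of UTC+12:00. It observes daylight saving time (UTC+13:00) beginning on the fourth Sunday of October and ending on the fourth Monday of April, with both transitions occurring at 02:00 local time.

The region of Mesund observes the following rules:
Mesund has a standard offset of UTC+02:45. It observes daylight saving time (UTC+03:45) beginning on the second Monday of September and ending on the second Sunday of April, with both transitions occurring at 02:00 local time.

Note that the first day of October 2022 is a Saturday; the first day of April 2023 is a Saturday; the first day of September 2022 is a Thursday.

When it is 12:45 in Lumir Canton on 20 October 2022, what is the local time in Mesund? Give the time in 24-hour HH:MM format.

1 October 2022 is a Saturday, so the first Sunday is October 2 and the fourth is October 23.
1 April 2023 is a Saturday, so the first Monday is April 3 and the fourth is April 24.
Daylight saving runs 23 October 2022 – 24 April 2023; 20 October 2022 is outside that window, so Lumir Canton is on standard time at UTC+12:00.
12:45 Lumir Canton − 12h = 00:45 UTC.
1 September 2022 is a Thursday, so the first Monday is September 5 and the second is September 12.
1 April 2023 is a Saturday, so the first Sunday is April 2 and the second is April 9.
At the standard offset (UTC+02:45), 00:45 UTC + 2h45m = 03:30 Mesund standard time.
The standard-time date in Mesund, 20 October 2022, falls between 12 September 2022 and 9 April 2023, so daylight saving is in effect and Mesund is at UTC+03:45.
00:45 UTC + 3h45m = 04:30 Mesund.

04:30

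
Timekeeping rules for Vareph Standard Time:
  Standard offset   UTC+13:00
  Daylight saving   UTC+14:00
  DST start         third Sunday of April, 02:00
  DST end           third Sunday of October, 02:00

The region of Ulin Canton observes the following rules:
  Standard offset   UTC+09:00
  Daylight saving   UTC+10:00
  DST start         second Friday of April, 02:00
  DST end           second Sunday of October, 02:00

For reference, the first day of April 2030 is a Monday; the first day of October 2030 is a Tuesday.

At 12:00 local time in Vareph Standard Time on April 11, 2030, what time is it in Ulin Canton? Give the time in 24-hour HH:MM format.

1 April 2030 is a Monday, so the first Sunday is April 7 and the third is April 21.
1 October 2030 is a Tuesday, so the first Sunday is October 6 and the third is October 20.
April 11, 2030 does not fall between 21 April and 20 October, so daylight saving is not in effect and Vareph Standard Time is at UTC+13:00.
12:00 Vareph Standard Time − 13h = 23:00 UTC (rolling into the previous day, 10 April 2030).
1 April 2030 is a Monday, so the first Friday is April 5 and the second is April 12.
1 October 2030 is a Tuesday, so the first Sunday is October 6 and the second is October 13.
At the standard offset (UTC+09:00), 23:00 UTC + 9h = 08:00 Ulin Canton standard time (rolling into the next day, 11 April 2030).
The standard-time date in Ulin Canton, April 11, 2030, does not fall between 12 April and 13 October, so daylight saving is not in effect and Ulin Canton is at UTC+09:00.
23:00 UTC + 9h = 08:00 Ulin Canton (rolling into the next day, 11 April 2030).

08:00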